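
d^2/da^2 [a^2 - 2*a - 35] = 2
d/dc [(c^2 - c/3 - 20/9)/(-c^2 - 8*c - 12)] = (-75*c^2 - 256*c - 124)/(9*(c^4 + 16*c^3 + 88*c^2 + 192*c + 144))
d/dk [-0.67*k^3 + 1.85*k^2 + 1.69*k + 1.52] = -2.01*k^2 + 3.7*k + 1.69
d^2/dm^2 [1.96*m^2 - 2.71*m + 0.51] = 3.92000000000000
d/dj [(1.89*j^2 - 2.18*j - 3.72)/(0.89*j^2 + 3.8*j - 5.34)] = (9.1222*j^2 - 13.5636*j + 25.7772)/(0.7921*j^4 + 6.764*j^3 + 4.9348*j^2 - 40.584*j + 28.5156)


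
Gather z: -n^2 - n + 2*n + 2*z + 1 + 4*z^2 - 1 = -n^2 + n + 4*z^2 + 2*z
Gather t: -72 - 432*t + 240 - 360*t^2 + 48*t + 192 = -360*t^2 - 384*t + 360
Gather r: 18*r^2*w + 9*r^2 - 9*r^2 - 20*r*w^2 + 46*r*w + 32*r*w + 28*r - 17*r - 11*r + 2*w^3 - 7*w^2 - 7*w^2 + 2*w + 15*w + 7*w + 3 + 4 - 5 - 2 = 18*r^2*w + r*(-20*w^2 + 78*w) + 2*w^3 - 14*w^2 + 24*w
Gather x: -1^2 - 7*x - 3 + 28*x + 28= 21*x + 24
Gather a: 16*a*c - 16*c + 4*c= 16*a*c - 12*c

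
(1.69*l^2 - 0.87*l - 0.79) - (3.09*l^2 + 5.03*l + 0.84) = -1.4*l^2 - 5.9*l - 1.63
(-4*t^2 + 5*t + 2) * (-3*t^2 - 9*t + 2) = 12*t^4 + 21*t^3 - 59*t^2 - 8*t + 4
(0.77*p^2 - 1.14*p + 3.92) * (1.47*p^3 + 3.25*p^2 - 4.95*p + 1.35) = 1.1319*p^5 + 0.8267*p^4 - 1.7541*p^3 + 19.4225*p^2 - 20.943*p + 5.292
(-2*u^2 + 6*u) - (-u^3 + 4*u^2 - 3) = u^3 - 6*u^2 + 6*u + 3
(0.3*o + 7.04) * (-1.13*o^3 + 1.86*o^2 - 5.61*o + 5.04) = -0.339*o^4 - 7.3972*o^3 + 11.4114*o^2 - 37.9824*o + 35.4816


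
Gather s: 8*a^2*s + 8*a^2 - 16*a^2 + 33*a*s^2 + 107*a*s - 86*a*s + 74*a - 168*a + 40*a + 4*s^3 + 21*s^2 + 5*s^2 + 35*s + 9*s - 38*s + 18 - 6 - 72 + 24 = -8*a^2 - 54*a + 4*s^3 + s^2*(33*a + 26) + s*(8*a^2 + 21*a + 6) - 36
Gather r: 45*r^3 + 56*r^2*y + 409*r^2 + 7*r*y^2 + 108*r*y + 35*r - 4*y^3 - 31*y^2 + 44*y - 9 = 45*r^3 + r^2*(56*y + 409) + r*(7*y^2 + 108*y + 35) - 4*y^3 - 31*y^2 + 44*y - 9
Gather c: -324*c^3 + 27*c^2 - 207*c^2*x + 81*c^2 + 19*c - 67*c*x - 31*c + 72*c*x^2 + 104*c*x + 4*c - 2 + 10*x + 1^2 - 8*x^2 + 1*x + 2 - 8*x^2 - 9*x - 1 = -324*c^3 + c^2*(108 - 207*x) + c*(72*x^2 + 37*x - 8) - 16*x^2 + 2*x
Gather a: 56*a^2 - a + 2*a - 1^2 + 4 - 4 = 56*a^2 + a - 1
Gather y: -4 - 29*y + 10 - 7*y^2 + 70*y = -7*y^2 + 41*y + 6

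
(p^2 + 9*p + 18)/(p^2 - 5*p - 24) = (p + 6)/(p - 8)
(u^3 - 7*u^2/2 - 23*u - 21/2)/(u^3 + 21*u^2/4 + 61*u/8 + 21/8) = 4*(u - 7)/(4*u + 7)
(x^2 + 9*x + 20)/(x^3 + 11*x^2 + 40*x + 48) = (x + 5)/(x^2 + 7*x + 12)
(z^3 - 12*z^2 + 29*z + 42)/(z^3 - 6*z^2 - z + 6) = (z - 7)/(z - 1)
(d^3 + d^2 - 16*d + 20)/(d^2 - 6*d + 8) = (d^2 + 3*d - 10)/(d - 4)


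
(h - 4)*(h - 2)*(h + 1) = h^3 - 5*h^2 + 2*h + 8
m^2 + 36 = (m - 6*I)*(m + 6*I)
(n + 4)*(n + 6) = n^2 + 10*n + 24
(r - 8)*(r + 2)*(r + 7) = r^3 + r^2 - 58*r - 112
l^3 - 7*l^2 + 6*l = l*(l - 6)*(l - 1)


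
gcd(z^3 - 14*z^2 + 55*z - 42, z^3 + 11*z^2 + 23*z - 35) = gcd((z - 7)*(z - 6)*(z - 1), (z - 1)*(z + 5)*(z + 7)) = z - 1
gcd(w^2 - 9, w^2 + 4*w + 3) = w + 3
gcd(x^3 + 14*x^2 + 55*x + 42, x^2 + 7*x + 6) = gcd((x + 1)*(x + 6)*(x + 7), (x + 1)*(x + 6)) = x^2 + 7*x + 6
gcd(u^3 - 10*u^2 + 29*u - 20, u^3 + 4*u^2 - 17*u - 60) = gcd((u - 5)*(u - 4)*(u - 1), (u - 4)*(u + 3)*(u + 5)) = u - 4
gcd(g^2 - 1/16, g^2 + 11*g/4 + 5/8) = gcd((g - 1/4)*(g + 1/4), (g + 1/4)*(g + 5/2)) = g + 1/4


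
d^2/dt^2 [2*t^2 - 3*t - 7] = 4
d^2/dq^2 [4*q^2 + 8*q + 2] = 8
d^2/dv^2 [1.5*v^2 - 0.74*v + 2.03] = 3.00000000000000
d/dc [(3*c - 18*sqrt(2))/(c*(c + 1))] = 3*(-c^2 + 12*sqrt(2)*c + 6*sqrt(2))/(c^2*(c^2 + 2*c + 1))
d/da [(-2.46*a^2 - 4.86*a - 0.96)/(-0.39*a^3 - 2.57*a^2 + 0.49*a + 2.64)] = (-0.9594*a^4 - 3.7908*a^3 - 14.8188*a^2 - 17.9232*a - 12.36)/(0.1521*a^6 + 2.0046*a^5 + 6.2227*a^4 - 4.5778*a^3 - 13.3295*a^2 + 2.5872*a + 6.9696)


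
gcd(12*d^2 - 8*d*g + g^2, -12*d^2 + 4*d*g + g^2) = 2*d - g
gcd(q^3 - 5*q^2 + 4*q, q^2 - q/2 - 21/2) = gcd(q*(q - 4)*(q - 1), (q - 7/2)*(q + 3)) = 1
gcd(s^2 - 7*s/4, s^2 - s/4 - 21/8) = s - 7/4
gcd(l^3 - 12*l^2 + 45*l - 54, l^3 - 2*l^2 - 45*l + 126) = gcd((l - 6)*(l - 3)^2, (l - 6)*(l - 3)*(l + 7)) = l^2 - 9*l + 18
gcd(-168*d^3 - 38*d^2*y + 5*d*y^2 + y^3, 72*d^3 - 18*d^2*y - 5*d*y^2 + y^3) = -24*d^2 - 2*d*y + y^2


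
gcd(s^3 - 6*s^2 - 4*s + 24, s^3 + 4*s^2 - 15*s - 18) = 1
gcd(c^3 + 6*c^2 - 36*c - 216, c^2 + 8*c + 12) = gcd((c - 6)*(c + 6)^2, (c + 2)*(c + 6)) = c + 6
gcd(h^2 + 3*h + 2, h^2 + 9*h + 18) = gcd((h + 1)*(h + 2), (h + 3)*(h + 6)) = 1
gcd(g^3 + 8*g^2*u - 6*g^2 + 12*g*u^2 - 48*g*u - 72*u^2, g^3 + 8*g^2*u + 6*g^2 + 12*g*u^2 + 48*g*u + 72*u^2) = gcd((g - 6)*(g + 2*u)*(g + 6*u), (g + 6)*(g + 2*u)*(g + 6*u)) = g^2 + 8*g*u + 12*u^2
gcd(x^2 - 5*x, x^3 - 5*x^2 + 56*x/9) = x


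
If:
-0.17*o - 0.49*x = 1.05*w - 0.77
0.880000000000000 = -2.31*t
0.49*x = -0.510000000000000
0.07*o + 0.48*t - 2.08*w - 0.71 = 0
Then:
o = 8.43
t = -0.38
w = -0.15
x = -1.04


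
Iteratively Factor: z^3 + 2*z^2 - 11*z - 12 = (z + 4)*(z^2 - 2*z - 3) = (z + 1)*(z + 4)*(z - 3)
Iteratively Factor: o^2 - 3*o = (o - 3)*(o)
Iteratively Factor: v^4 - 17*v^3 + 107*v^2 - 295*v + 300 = (v - 5)*(v^3 - 12*v^2 + 47*v - 60) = (v - 5)*(v - 4)*(v^2 - 8*v + 15) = (v - 5)^2*(v - 4)*(v - 3)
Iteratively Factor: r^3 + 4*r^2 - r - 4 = (r - 1)*(r^2 + 5*r + 4) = (r - 1)*(r + 4)*(r + 1)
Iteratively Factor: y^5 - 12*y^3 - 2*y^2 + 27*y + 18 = (y + 1)*(y^4 - y^3 - 11*y^2 + 9*y + 18) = (y - 3)*(y + 1)*(y^3 + 2*y^2 - 5*y - 6) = (y - 3)*(y + 1)*(y + 3)*(y^2 - y - 2) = (y - 3)*(y + 1)^2*(y + 3)*(y - 2)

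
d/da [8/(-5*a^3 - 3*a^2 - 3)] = 24*a*(5*a + 2)/(5*a^3 + 3*a^2 + 3)^2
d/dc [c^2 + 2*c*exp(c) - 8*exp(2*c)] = 2*c*exp(c) + 2*c - 16*exp(2*c) + 2*exp(c)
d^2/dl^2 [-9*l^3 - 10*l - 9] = -54*l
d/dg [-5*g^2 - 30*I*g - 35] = -10*g - 30*I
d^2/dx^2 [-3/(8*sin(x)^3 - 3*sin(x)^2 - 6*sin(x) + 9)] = 18*(-(3*sin(3*x) - cos(2*x))*(-4*sin(3*x) + 3*cos(2*x) + 15)/2 + 12*(-4*sin(x)^2 + sin(x) + 1)^2*cos(x)^2)/(3*sin(x)^2 + 2*sin(3*x) - 9)^3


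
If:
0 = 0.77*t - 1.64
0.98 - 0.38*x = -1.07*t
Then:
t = 2.13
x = 8.58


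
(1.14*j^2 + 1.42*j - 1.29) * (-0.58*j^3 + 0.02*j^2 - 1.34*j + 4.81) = -0.6612*j^5 - 0.8008*j^4 - 0.751*j^3 + 3.5548*j^2 + 8.5588*j - 6.2049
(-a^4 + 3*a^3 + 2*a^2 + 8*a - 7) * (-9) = 9*a^4 - 27*a^3 - 18*a^2 - 72*a + 63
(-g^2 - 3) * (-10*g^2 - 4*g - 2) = 10*g^4 + 4*g^3 + 32*g^2 + 12*g + 6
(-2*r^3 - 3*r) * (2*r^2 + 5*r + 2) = -4*r^5 - 10*r^4 - 10*r^3 - 15*r^2 - 6*r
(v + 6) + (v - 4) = 2*v + 2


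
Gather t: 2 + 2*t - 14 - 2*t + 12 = 0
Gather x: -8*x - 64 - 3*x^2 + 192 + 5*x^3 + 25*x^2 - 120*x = 5*x^3 + 22*x^2 - 128*x + 128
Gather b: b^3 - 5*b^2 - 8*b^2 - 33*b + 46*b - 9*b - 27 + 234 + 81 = b^3 - 13*b^2 + 4*b + 288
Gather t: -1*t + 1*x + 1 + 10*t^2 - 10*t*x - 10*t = 10*t^2 + t*(-10*x - 11) + x + 1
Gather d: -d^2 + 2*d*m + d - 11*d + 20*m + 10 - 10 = -d^2 + d*(2*m - 10) + 20*m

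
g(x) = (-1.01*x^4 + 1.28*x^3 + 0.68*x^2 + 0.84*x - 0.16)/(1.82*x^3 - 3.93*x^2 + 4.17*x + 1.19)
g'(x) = (-5.46*x^2 + 7.86*x - 4.17)*(-1.01*x^4 + 1.28*x^3 + 0.68*x^2 + 0.84*x - 0.16)/(1.82*x^3 - 3.93*x^2 + 4.17*x + 1.19)^2 + (-4.04*x^3 + 3.84*x^2 + 1.36*x + 0.84)/(1.82*x^3 - 3.93*x^2 + 4.17*x + 1.19) = (-1.8382*x^6 + 7.9386*x^5 - 18.9031*x^4 + 2.81*x^3 + 11.58*x^2 + 0.3608*x + 1.6668)/(3.3124*x^6 - 14.3052*x^5 + 30.6237*x^4 - 28.4446*x^3 + 8.0355*x^2 + 9.9246*x + 1.4161)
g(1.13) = 0.53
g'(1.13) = 0.07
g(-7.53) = 3.65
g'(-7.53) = -0.55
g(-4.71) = 2.10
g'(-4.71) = -0.55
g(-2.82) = 1.09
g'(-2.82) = -0.51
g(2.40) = -0.73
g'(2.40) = -1.27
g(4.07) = -2.33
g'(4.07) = -0.75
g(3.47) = -1.85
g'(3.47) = -0.86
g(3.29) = -1.69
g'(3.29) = -0.91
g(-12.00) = 6.14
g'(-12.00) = -0.56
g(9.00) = -5.38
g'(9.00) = -0.57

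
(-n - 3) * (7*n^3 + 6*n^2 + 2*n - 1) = -7*n^4 - 27*n^3 - 20*n^2 - 5*n + 3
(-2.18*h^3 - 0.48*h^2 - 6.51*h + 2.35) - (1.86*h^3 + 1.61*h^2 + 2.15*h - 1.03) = -4.04*h^3 - 2.09*h^2 - 8.66*h + 3.38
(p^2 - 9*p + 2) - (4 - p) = p^2 - 8*p - 2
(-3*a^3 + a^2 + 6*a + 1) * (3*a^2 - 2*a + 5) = -9*a^5 + 9*a^4 + a^3 - 4*a^2 + 28*a + 5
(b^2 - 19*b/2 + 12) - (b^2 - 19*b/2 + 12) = 0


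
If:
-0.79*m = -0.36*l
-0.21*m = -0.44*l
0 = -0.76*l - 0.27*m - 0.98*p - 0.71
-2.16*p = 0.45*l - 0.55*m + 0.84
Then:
No Solution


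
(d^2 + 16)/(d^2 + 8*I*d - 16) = (d - 4*I)/(d + 4*I)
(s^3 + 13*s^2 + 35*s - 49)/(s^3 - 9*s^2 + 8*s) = (s^2 + 14*s + 49)/(s*(s - 8))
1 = 1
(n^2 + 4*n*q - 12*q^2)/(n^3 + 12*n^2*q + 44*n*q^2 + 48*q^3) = (n - 2*q)/(n^2 + 6*n*q + 8*q^2)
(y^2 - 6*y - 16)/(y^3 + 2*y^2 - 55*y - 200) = (y + 2)/(y^2 + 10*y + 25)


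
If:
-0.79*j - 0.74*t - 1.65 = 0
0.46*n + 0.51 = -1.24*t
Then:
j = -0.936708860759494*t - 2.08860759493671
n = -2.69565217391304*t - 1.10869565217391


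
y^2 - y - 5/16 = (y - 5/4)*(y + 1/4)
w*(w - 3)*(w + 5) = w^3 + 2*w^2 - 15*w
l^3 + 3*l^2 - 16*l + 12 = (l - 2)*(l - 1)*(l + 6)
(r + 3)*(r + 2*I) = r^2 + 3*r + 2*I*r + 6*I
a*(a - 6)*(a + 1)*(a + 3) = a^4 - 2*a^3 - 21*a^2 - 18*a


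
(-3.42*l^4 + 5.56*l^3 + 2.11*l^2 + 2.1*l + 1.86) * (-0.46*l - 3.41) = 1.5732*l^5 + 9.1046*l^4 - 19.9302*l^3 - 8.1611*l^2 - 8.0166*l - 6.3426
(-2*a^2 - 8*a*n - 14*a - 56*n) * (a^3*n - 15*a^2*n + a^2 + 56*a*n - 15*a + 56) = -2*a^5*n - 8*a^4*n^2 + 16*a^4*n - 2*a^4 + 64*a^3*n^2 + 90*a^3*n + 16*a^3 + 392*a^2*n^2 - 720*a^2*n + 98*a^2 - 3136*a*n^2 + 392*a*n - 784*a - 3136*n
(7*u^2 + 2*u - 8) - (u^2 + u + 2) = 6*u^2 + u - 10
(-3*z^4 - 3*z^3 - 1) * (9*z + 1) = -27*z^5 - 30*z^4 - 3*z^3 - 9*z - 1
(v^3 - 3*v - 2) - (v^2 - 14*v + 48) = v^3 - v^2 + 11*v - 50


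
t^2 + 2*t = t*(t + 2)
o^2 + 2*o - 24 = (o - 4)*(o + 6)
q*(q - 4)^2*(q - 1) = q^4 - 9*q^3 + 24*q^2 - 16*q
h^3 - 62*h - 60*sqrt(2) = (h - 6*sqrt(2))*(h + sqrt(2))*(h + 5*sqrt(2))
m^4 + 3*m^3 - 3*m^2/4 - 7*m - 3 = (m - 3/2)*(m + 1/2)*(m + 2)^2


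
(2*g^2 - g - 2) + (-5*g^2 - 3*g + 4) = -3*g^2 - 4*g + 2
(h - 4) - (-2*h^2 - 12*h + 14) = 2*h^2 + 13*h - 18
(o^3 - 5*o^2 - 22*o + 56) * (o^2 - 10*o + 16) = o^5 - 15*o^4 + 44*o^3 + 196*o^2 - 912*o + 896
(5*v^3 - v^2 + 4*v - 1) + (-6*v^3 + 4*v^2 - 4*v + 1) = -v^3 + 3*v^2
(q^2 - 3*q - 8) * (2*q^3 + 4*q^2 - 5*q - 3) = 2*q^5 - 2*q^4 - 33*q^3 - 20*q^2 + 49*q + 24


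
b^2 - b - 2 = (b - 2)*(b + 1)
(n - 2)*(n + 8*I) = n^2 - 2*n + 8*I*n - 16*I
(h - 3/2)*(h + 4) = h^2 + 5*h/2 - 6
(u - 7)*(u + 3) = u^2 - 4*u - 21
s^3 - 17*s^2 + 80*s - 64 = (s - 8)^2*(s - 1)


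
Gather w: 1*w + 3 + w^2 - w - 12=w^2 - 9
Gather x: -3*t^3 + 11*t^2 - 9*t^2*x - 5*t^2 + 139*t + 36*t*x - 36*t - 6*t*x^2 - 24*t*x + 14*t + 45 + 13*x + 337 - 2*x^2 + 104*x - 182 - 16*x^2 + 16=-3*t^3 + 6*t^2 + 117*t + x^2*(-6*t - 18) + x*(-9*t^2 + 12*t + 117) + 216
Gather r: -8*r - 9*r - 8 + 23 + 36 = 51 - 17*r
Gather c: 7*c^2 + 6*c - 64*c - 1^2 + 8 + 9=7*c^2 - 58*c + 16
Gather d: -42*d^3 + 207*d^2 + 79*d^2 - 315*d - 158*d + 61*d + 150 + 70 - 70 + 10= -42*d^3 + 286*d^2 - 412*d + 160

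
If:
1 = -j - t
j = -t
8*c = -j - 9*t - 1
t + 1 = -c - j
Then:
No Solution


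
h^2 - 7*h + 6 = (h - 6)*(h - 1)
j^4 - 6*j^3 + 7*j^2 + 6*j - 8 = (j - 4)*(j - 2)*(j - 1)*(j + 1)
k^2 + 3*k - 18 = (k - 3)*(k + 6)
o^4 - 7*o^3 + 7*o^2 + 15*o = o*(o - 5)*(o - 3)*(o + 1)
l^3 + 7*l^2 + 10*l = l*(l + 2)*(l + 5)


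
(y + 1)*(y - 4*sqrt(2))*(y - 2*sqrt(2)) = y^3 - 6*sqrt(2)*y^2 + y^2 - 6*sqrt(2)*y + 16*y + 16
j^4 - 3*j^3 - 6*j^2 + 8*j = j*(j - 4)*(j - 1)*(j + 2)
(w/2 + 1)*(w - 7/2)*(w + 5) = w^3/2 + 7*w^2/4 - 29*w/4 - 35/2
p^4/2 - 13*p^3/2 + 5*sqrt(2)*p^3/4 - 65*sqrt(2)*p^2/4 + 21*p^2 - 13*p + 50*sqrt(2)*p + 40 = (p/2 + sqrt(2))*(p - 8)*(p - 5)*(p + sqrt(2)/2)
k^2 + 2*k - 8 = (k - 2)*(k + 4)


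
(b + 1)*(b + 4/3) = b^2 + 7*b/3 + 4/3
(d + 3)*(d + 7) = d^2 + 10*d + 21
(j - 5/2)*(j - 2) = j^2 - 9*j/2 + 5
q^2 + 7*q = q*(q + 7)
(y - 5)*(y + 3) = y^2 - 2*y - 15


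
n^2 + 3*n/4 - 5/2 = (n - 5/4)*(n + 2)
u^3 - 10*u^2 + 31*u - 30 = (u - 5)*(u - 3)*(u - 2)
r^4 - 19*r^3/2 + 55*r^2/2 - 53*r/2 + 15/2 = (r - 5)*(r - 3)*(r - 1)*(r - 1/2)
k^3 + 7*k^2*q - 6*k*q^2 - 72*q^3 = (k - 3*q)*(k + 4*q)*(k + 6*q)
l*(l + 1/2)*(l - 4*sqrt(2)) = l^3 - 4*sqrt(2)*l^2 + l^2/2 - 2*sqrt(2)*l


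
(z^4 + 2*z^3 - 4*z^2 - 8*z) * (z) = z^5 + 2*z^4 - 4*z^3 - 8*z^2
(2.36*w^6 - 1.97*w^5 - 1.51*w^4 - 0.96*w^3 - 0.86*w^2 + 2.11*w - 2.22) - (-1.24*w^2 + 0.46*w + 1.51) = 2.36*w^6 - 1.97*w^5 - 1.51*w^4 - 0.96*w^3 + 0.38*w^2 + 1.65*w - 3.73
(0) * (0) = 0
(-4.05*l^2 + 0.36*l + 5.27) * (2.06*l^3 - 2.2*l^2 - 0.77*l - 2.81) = -8.343*l^5 + 9.6516*l^4 + 13.1827*l^3 - 0.4907*l^2 - 5.0695*l - 14.8087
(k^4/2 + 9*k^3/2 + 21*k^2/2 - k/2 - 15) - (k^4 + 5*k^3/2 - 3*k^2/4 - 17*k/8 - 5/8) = -k^4/2 + 2*k^3 + 45*k^2/4 + 13*k/8 - 115/8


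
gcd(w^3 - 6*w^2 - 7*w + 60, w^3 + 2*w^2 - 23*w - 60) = w^2 - 2*w - 15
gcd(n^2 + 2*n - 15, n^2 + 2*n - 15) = n^2 + 2*n - 15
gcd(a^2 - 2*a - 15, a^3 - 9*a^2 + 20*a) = a - 5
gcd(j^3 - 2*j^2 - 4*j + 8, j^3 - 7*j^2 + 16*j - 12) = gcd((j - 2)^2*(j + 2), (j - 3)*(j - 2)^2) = j^2 - 4*j + 4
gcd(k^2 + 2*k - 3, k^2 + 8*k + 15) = k + 3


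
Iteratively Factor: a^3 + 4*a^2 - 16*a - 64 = (a + 4)*(a^2 - 16) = (a - 4)*(a + 4)*(a + 4)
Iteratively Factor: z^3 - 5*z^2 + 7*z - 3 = (z - 1)*(z^2 - 4*z + 3) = (z - 3)*(z - 1)*(z - 1)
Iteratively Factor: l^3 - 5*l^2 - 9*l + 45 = (l + 3)*(l^2 - 8*l + 15) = (l - 5)*(l + 3)*(l - 3)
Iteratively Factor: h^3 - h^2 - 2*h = (h + 1)*(h^2 - 2*h) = h*(h + 1)*(h - 2)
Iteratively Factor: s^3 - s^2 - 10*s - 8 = (s - 4)*(s^2 + 3*s + 2) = (s - 4)*(s + 1)*(s + 2)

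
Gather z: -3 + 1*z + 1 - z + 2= 0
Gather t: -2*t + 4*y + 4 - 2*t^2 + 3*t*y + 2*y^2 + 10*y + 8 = -2*t^2 + t*(3*y - 2) + 2*y^2 + 14*y + 12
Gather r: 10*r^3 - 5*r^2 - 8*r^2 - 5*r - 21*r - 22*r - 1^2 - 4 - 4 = 10*r^3 - 13*r^2 - 48*r - 9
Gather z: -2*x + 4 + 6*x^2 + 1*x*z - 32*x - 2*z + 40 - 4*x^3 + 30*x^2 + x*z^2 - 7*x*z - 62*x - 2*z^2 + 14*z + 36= -4*x^3 + 36*x^2 - 96*x + z^2*(x - 2) + z*(12 - 6*x) + 80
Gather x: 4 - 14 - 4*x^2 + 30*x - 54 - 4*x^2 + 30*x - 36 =-8*x^2 + 60*x - 100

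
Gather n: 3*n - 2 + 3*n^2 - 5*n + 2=3*n^2 - 2*n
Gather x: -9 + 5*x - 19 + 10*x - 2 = 15*x - 30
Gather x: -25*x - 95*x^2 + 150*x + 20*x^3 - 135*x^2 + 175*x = 20*x^3 - 230*x^2 + 300*x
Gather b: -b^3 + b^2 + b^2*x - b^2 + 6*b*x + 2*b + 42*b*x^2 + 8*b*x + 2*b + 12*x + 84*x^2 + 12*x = -b^3 + b^2*x + b*(42*x^2 + 14*x + 4) + 84*x^2 + 24*x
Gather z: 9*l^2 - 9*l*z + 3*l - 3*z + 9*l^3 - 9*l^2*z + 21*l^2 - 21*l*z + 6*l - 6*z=9*l^3 + 30*l^2 + 9*l + z*(-9*l^2 - 30*l - 9)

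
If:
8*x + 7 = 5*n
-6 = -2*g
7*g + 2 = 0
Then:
No Solution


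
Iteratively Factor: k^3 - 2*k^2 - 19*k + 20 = (k - 5)*(k^2 + 3*k - 4) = (k - 5)*(k + 4)*(k - 1)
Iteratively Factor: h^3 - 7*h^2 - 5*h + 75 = (h - 5)*(h^2 - 2*h - 15) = (h - 5)*(h + 3)*(h - 5)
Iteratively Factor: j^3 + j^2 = (j)*(j^2 + j) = j*(j + 1)*(j)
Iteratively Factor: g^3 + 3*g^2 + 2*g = (g + 2)*(g^2 + g) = g*(g + 2)*(g + 1)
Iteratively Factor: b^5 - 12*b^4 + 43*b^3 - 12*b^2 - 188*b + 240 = (b + 2)*(b^4 - 14*b^3 + 71*b^2 - 154*b + 120) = (b - 3)*(b + 2)*(b^3 - 11*b^2 + 38*b - 40) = (b - 5)*(b - 3)*(b + 2)*(b^2 - 6*b + 8) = (b - 5)*(b - 3)*(b - 2)*(b + 2)*(b - 4)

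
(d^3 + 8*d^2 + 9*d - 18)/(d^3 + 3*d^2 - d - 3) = (d + 6)/(d + 1)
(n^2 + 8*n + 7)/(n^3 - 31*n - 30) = (n + 7)/(n^2 - n - 30)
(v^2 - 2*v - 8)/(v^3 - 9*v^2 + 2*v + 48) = (v - 4)/(v^2 - 11*v + 24)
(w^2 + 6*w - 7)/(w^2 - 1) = (w + 7)/(w + 1)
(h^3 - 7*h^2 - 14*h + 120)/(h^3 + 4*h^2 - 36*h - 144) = (h - 5)/(h + 6)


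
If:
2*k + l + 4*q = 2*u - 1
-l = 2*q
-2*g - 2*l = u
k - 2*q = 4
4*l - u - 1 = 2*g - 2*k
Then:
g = -29/16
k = 23/4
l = -7/4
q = 7/8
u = 57/8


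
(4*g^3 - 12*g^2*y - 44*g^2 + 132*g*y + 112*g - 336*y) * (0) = 0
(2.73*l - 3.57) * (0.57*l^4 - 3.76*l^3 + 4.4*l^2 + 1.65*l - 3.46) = 1.5561*l^5 - 12.2997*l^4 + 25.4352*l^3 - 11.2035*l^2 - 15.3363*l + 12.3522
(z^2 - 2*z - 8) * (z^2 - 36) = z^4 - 2*z^3 - 44*z^2 + 72*z + 288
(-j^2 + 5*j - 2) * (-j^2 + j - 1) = j^4 - 6*j^3 + 8*j^2 - 7*j + 2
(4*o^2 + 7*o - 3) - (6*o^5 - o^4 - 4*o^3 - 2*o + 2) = -6*o^5 + o^4 + 4*o^3 + 4*o^2 + 9*o - 5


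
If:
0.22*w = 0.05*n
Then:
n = 4.4*w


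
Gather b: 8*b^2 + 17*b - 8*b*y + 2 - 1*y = 8*b^2 + b*(17 - 8*y) - y + 2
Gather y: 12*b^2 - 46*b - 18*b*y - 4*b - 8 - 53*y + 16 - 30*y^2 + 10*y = 12*b^2 - 50*b - 30*y^2 + y*(-18*b - 43) + 8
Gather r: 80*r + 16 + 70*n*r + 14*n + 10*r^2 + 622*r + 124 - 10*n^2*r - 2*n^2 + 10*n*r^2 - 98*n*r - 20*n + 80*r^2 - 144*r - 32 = -2*n^2 - 6*n + r^2*(10*n + 90) + r*(-10*n^2 - 28*n + 558) + 108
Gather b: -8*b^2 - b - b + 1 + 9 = -8*b^2 - 2*b + 10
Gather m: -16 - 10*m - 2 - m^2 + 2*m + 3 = -m^2 - 8*m - 15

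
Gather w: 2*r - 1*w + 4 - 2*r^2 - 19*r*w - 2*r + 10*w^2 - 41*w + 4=-2*r^2 + 10*w^2 + w*(-19*r - 42) + 8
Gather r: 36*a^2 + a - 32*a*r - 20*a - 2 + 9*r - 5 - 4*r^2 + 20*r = 36*a^2 - 19*a - 4*r^2 + r*(29 - 32*a) - 7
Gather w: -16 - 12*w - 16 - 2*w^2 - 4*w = -2*w^2 - 16*w - 32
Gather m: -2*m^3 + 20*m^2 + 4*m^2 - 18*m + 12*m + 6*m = -2*m^3 + 24*m^2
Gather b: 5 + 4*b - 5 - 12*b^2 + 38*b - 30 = -12*b^2 + 42*b - 30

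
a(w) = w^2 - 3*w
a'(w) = 2*w - 3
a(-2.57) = 14.31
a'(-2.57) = -8.14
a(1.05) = -2.05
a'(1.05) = -0.90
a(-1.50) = 6.75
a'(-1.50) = -6.00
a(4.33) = 5.76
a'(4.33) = 5.66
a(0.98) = -1.98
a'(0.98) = -1.04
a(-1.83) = 8.84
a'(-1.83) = -6.66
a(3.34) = 1.14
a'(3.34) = 3.68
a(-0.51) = 1.79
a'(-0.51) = -4.02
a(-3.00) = 18.00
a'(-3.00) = -9.00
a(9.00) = 54.00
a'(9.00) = 15.00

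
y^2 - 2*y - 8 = (y - 4)*(y + 2)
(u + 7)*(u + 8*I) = u^2 + 7*u + 8*I*u + 56*I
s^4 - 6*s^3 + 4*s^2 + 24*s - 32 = (s - 4)*(s - 2)^2*(s + 2)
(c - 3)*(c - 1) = c^2 - 4*c + 3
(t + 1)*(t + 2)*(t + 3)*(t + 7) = t^4 + 13*t^3 + 53*t^2 + 83*t + 42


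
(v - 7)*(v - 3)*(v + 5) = v^3 - 5*v^2 - 29*v + 105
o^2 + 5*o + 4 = (o + 1)*(o + 4)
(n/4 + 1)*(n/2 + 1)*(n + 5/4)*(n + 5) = n^4/8 + 49*n^3/32 + 207*n^2/32 + 175*n/16 + 25/4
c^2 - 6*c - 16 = (c - 8)*(c + 2)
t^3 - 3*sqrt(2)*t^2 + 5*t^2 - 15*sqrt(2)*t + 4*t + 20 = (t + 5)*(t - 2*sqrt(2))*(t - sqrt(2))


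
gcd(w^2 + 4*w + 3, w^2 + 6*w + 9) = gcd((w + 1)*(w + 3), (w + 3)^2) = w + 3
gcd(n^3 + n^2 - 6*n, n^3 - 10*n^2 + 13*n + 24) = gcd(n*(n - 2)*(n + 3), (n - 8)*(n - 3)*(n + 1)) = 1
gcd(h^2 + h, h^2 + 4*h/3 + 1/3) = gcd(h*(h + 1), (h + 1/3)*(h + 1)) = h + 1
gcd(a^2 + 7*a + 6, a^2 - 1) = a + 1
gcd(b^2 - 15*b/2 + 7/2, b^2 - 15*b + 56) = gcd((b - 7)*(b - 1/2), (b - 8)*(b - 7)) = b - 7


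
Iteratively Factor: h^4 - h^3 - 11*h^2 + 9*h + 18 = (h + 1)*(h^3 - 2*h^2 - 9*h + 18) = (h + 1)*(h + 3)*(h^2 - 5*h + 6) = (h - 2)*(h + 1)*(h + 3)*(h - 3)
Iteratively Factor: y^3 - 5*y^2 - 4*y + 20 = (y - 5)*(y^2 - 4) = (y - 5)*(y - 2)*(y + 2)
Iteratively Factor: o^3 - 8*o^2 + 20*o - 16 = (o - 2)*(o^2 - 6*o + 8) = (o - 4)*(o - 2)*(o - 2)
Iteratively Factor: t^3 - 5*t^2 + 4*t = (t)*(t^2 - 5*t + 4) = t*(t - 1)*(t - 4)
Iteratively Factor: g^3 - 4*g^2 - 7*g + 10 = (g - 5)*(g^2 + g - 2) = (g - 5)*(g - 1)*(g + 2)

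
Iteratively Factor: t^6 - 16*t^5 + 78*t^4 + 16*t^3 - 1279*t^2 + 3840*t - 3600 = (t + 4)*(t^5 - 20*t^4 + 158*t^3 - 616*t^2 + 1185*t - 900) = (t - 5)*(t + 4)*(t^4 - 15*t^3 + 83*t^2 - 201*t + 180) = (t - 5)*(t - 3)*(t + 4)*(t^3 - 12*t^2 + 47*t - 60) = (t - 5)*(t - 3)^2*(t + 4)*(t^2 - 9*t + 20) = (t - 5)^2*(t - 3)^2*(t + 4)*(t - 4)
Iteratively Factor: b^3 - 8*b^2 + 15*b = (b)*(b^2 - 8*b + 15) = b*(b - 5)*(b - 3)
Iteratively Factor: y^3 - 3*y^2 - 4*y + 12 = (y + 2)*(y^2 - 5*y + 6) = (y - 3)*(y + 2)*(y - 2)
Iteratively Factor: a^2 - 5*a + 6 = (a - 2)*(a - 3)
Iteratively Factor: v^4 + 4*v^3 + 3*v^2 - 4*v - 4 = (v + 2)*(v^3 + 2*v^2 - v - 2) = (v + 1)*(v + 2)*(v^2 + v - 2) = (v + 1)*(v + 2)^2*(v - 1)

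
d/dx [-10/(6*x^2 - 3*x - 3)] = 10*(4*x - 1)/(3*(-2*x^2 + x + 1)^2)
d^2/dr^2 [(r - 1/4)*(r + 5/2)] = 2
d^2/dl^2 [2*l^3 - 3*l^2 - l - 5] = 12*l - 6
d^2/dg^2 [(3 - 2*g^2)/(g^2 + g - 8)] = 2*(2*g^3 - 39*g^2 + 9*g - 101)/(g^6 + 3*g^5 - 21*g^4 - 47*g^3 + 168*g^2 + 192*g - 512)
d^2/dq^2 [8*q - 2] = 0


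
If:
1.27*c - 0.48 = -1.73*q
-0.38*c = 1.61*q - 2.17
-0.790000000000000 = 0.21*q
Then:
No Solution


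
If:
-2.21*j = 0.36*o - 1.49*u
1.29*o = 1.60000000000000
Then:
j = 0.67420814479638*u - 0.202041460591392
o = 1.24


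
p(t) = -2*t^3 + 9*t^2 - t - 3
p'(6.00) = -109.00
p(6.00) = -117.00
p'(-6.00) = -325.00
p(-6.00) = 759.00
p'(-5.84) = -310.75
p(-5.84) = 708.14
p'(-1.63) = -46.28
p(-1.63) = 31.20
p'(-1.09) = -27.75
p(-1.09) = 11.37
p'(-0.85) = -20.64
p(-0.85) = 5.58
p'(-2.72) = -94.35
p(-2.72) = 106.55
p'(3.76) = -18.15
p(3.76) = 14.16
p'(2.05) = 10.68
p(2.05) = 15.54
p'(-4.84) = -228.67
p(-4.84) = 439.43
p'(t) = -6*t^2 + 18*t - 1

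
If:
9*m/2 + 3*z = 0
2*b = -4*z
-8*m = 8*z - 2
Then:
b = -3/2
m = -1/2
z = 3/4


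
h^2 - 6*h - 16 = (h - 8)*(h + 2)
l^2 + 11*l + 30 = (l + 5)*(l + 6)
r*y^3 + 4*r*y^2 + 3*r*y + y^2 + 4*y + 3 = (y + 1)*(y + 3)*(r*y + 1)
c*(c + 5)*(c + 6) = c^3 + 11*c^2 + 30*c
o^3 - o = o*(o - 1)*(o + 1)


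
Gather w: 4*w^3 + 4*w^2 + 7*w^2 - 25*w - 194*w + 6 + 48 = 4*w^3 + 11*w^2 - 219*w + 54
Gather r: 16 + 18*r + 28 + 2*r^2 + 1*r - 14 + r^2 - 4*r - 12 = 3*r^2 + 15*r + 18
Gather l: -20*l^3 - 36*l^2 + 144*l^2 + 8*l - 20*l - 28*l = -20*l^3 + 108*l^2 - 40*l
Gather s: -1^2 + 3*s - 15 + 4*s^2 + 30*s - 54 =4*s^2 + 33*s - 70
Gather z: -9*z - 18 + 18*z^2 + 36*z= 18*z^2 + 27*z - 18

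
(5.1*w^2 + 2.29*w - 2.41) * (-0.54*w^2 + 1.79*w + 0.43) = -2.754*w^4 + 7.8924*w^3 + 7.5935*w^2 - 3.3292*w - 1.0363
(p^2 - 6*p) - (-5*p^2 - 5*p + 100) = 6*p^2 - p - 100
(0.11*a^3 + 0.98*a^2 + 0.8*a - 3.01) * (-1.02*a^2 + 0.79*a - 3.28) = -0.1122*a^5 - 0.9127*a^4 - 0.4026*a^3 + 0.4878*a^2 - 5.0019*a + 9.8728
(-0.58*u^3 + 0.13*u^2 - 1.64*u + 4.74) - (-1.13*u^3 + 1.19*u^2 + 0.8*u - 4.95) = 0.55*u^3 - 1.06*u^2 - 2.44*u + 9.69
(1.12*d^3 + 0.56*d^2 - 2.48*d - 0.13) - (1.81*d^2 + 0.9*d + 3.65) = 1.12*d^3 - 1.25*d^2 - 3.38*d - 3.78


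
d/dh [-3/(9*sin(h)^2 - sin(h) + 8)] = 3*(18*sin(h) - 1)*cos(h)/(9*sin(h)^2 - sin(h) + 8)^2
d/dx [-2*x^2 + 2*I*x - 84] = -4*x + 2*I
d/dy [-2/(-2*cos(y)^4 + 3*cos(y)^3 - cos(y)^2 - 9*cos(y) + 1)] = 2*(8*cos(y)^3 - 9*cos(y)^2 + 2*cos(y) + 9)*sin(y)/(2*cos(y)^4 - 3*cos(y)^3 + cos(y)^2 + 9*cos(y) - 1)^2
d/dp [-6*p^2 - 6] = -12*p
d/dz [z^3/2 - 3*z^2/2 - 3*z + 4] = 3*z^2/2 - 3*z - 3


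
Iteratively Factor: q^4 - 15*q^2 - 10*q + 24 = (q + 2)*(q^3 - 2*q^2 - 11*q + 12) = (q - 4)*(q + 2)*(q^2 + 2*q - 3) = (q - 4)*(q + 2)*(q + 3)*(q - 1)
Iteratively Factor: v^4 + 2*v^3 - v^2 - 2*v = (v - 1)*(v^3 + 3*v^2 + 2*v) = v*(v - 1)*(v^2 + 3*v + 2) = v*(v - 1)*(v + 2)*(v + 1)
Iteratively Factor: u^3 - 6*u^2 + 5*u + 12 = (u - 3)*(u^2 - 3*u - 4) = (u - 4)*(u - 3)*(u + 1)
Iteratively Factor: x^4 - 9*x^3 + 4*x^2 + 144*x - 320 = (x - 4)*(x^3 - 5*x^2 - 16*x + 80) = (x - 5)*(x - 4)*(x^2 - 16) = (x - 5)*(x - 4)^2*(x + 4)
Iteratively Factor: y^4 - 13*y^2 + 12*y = (y - 3)*(y^3 + 3*y^2 - 4*y) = (y - 3)*(y - 1)*(y^2 + 4*y) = y*(y - 3)*(y - 1)*(y + 4)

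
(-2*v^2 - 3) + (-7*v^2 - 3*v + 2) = -9*v^2 - 3*v - 1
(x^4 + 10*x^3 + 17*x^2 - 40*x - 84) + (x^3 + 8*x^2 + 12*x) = x^4 + 11*x^3 + 25*x^2 - 28*x - 84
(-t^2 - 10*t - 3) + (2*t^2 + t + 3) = t^2 - 9*t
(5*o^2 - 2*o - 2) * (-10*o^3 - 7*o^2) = -50*o^5 - 15*o^4 + 34*o^3 + 14*o^2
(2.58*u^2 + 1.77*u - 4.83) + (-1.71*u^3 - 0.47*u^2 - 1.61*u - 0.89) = -1.71*u^3 + 2.11*u^2 + 0.16*u - 5.72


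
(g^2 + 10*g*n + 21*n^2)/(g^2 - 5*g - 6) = (g^2 + 10*g*n + 21*n^2)/(g^2 - 5*g - 6)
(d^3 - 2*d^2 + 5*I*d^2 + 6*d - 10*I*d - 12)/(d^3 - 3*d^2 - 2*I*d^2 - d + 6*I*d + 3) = (d^2 + d*(-2 + 6*I) - 12*I)/(d^2 + d*(-3 - I) + 3*I)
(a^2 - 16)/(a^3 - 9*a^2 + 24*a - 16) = (a + 4)/(a^2 - 5*a + 4)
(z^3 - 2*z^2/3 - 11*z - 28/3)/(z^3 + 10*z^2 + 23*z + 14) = (3*z^2 - 5*z - 28)/(3*(z^2 + 9*z + 14))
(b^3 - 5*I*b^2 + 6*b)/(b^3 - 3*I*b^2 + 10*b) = (b^2 - 5*I*b + 6)/(b^2 - 3*I*b + 10)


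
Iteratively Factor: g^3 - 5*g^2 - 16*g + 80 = (g + 4)*(g^2 - 9*g + 20) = (g - 5)*(g + 4)*(g - 4)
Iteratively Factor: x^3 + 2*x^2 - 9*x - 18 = (x + 2)*(x^2 - 9) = (x - 3)*(x + 2)*(x + 3)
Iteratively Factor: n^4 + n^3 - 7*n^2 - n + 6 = (n + 3)*(n^3 - 2*n^2 - n + 2) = (n + 1)*(n + 3)*(n^2 - 3*n + 2) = (n - 2)*(n + 1)*(n + 3)*(n - 1)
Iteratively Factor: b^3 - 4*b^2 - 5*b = (b)*(b^2 - 4*b - 5) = b*(b + 1)*(b - 5)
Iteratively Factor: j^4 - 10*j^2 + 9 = (j + 3)*(j^3 - 3*j^2 - j + 3) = (j - 3)*(j + 3)*(j^2 - 1) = (j - 3)*(j - 1)*(j + 3)*(j + 1)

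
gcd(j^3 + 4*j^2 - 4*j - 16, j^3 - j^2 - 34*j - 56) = j^2 + 6*j + 8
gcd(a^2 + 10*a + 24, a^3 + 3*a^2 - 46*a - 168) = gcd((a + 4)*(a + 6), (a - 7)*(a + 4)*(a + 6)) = a^2 + 10*a + 24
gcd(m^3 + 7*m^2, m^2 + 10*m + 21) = m + 7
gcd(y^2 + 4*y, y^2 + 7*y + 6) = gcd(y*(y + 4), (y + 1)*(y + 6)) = 1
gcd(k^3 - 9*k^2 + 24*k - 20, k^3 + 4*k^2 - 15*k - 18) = 1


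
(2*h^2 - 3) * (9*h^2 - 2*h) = 18*h^4 - 4*h^3 - 27*h^2 + 6*h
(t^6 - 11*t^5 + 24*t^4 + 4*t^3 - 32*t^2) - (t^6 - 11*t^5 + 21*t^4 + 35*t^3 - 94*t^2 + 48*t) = 3*t^4 - 31*t^3 + 62*t^2 - 48*t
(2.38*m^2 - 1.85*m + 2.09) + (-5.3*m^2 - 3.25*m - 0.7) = -2.92*m^2 - 5.1*m + 1.39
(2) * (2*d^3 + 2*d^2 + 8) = 4*d^3 + 4*d^2 + 16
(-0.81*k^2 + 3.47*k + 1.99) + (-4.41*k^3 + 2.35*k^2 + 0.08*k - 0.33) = -4.41*k^3 + 1.54*k^2 + 3.55*k + 1.66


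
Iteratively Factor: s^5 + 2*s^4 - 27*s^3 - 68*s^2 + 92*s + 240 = (s + 3)*(s^4 - s^3 - 24*s^2 + 4*s + 80) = (s - 2)*(s + 3)*(s^3 + s^2 - 22*s - 40) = (s - 2)*(s + 3)*(s + 4)*(s^2 - 3*s - 10) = (s - 5)*(s - 2)*(s + 3)*(s + 4)*(s + 2)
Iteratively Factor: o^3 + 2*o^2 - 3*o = (o - 1)*(o^2 + 3*o) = (o - 1)*(o + 3)*(o)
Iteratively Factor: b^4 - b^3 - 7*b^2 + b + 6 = (b - 3)*(b^3 + 2*b^2 - b - 2) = (b - 3)*(b + 1)*(b^2 + b - 2) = (b - 3)*(b + 1)*(b + 2)*(b - 1)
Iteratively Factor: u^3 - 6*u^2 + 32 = (u + 2)*(u^2 - 8*u + 16) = (u - 4)*(u + 2)*(u - 4)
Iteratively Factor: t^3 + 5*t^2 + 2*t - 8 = (t - 1)*(t^2 + 6*t + 8) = (t - 1)*(t + 2)*(t + 4)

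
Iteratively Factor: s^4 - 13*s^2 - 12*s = (s + 1)*(s^3 - s^2 - 12*s) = (s + 1)*(s + 3)*(s^2 - 4*s) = s*(s + 1)*(s + 3)*(s - 4)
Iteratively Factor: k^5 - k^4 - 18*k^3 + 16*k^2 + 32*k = (k + 1)*(k^4 - 2*k^3 - 16*k^2 + 32*k) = k*(k + 1)*(k^3 - 2*k^2 - 16*k + 32) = k*(k - 4)*(k + 1)*(k^2 + 2*k - 8) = k*(k - 4)*(k + 1)*(k + 4)*(k - 2)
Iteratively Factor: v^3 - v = (v - 1)*(v^2 + v) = (v - 1)*(v + 1)*(v)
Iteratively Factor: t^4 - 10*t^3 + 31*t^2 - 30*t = (t)*(t^3 - 10*t^2 + 31*t - 30) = t*(t - 5)*(t^2 - 5*t + 6) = t*(t - 5)*(t - 2)*(t - 3)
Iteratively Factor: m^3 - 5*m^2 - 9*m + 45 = (m - 3)*(m^2 - 2*m - 15) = (m - 5)*(m - 3)*(m + 3)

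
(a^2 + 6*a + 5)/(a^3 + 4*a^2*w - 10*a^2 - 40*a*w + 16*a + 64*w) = (a^2 + 6*a + 5)/(a^3 + 4*a^2*w - 10*a^2 - 40*a*w + 16*a + 64*w)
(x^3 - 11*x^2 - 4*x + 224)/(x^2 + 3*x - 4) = (x^2 - 15*x + 56)/(x - 1)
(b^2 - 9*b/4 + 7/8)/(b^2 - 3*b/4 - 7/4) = (b - 1/2)/(b + 1)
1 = 1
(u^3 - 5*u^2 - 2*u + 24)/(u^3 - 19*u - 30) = (u^2 - 7*u + 12)/(u^2 - 2*u - 15)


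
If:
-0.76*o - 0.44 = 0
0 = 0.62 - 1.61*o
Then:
No Solution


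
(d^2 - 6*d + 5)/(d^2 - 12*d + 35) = (d - 1)/(d - 7)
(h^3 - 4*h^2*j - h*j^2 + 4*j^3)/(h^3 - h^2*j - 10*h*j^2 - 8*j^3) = (h - j)/(h + 2*j)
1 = 1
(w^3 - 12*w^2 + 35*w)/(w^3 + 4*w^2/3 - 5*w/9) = 9*(w^2 - 12*w + 35)/(9*w^2 + 12*w - 5)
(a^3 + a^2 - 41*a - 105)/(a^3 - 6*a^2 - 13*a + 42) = (a + 5)/(a - 2)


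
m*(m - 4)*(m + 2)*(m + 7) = m^4 + 5*m^3 - 22*m^2 - 56*m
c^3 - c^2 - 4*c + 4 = (c - 2)*(c - 1)*(c + 2)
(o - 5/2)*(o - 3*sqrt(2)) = o^2 - 3*sqrt(2)*o - 5*o/2 + 15*sqrt(2)/2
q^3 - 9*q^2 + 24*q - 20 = (q - 5)*(q - 2)^2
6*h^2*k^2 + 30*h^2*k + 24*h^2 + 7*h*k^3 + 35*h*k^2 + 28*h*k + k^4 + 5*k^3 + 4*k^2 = (h + k)*(6*h + k)*(k + 1)*(k + 4)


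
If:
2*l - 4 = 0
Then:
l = 2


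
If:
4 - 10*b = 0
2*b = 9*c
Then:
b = 2/5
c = 4/45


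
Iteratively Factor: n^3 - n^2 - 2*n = (n + 1)*(n^2 - 2*n) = n*(n + 1)*(n - 2)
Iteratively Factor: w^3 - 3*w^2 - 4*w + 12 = (w - 3)*(w^2 - 4) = (w - 3)*(w + 2)*(w - 2)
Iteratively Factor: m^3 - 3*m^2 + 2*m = (m - 1)*(m^2 - 2*m) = (m - 2)*(m - 1)*(m)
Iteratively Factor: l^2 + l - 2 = (l - 1)*(l + 2)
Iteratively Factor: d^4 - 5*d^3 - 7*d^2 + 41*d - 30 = (d + 3)*(d^3 - 8*d^2 + 17*d - 10) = (d - 5)*(d + 3)*(d^2 - 3*d + 2) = (d - 5)*(d - 2)*(d + 3)*(d - 1)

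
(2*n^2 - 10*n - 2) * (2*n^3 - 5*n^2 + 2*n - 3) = 4*n^5 - 30*n^4 + 50*n^3 - 16*n^2 + 26*n + 6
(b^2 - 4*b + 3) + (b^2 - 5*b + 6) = 2*b^2 - 9*b + 9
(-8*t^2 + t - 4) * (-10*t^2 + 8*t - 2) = 80*t^4 - 74*t^3 + 64*t^2 - 34*t + 8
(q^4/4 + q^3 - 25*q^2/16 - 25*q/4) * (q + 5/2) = q^5/4 + 13*q^4/8 + 15*q^3/16 - 325*q^2/32 - 125*q/8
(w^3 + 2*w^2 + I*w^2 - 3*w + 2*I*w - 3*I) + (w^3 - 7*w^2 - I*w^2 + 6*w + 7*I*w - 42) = 2*w^3 - 5*w^2 + 3*w + 9*I*w - 42 - 3*I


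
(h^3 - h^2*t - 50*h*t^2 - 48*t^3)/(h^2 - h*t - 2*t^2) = (-h^2 + 2*h*t + 48*t^2)/(-h + 2*t)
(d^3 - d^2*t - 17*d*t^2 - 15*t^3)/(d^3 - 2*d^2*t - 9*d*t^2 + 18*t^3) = (d^2 - 4*d*t - 5*t^2)/(d^2 - 5*d*t + 6*t^2)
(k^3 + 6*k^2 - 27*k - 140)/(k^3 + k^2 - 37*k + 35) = (k + 4)/(k - 1)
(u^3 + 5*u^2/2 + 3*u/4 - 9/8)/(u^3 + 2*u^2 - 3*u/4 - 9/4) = (u - 1/2)/(u - 1)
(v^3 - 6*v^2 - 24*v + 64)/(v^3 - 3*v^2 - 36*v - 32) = (v - 2)/(v + 1)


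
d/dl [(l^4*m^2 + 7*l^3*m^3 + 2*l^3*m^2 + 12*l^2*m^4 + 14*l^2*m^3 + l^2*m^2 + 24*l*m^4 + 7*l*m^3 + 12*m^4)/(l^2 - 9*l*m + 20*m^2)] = 2*m^2*(l^5 - 10*l^4*m + l^4 - 23*l^3*m^2 - 18*l^3*m + 156*l^2*m^3 - 15*l^2*m^2 - 8*l^2*m + 240*l*m^4 + 280*l*m^3 + 8*l*m^2 + 240*m^4 + 124*m^3)/(l^4 - 18*l^3*m + 121*l^2*m^2 - 360*l*m^3 + 400*m^4)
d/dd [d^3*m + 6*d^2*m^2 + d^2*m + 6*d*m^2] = m*(3*d^2 + 12*d*m + 2*d + 6*m)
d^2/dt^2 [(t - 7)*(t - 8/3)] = 2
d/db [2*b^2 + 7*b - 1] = 4*b + 7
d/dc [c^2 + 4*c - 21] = 2*c + 4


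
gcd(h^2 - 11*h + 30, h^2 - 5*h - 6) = h - 6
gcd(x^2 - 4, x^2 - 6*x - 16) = x + 2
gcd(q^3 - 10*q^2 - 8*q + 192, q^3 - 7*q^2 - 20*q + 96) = q^2 - 4*q - 32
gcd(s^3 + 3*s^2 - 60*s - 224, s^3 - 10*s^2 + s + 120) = s - 8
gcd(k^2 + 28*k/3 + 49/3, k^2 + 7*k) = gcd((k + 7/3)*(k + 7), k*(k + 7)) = k + 7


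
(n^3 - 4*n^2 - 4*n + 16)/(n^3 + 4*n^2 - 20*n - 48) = (n - 2)/(n + 6)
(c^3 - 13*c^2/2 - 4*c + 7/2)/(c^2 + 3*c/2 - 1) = (c^2 - 6*c - 7)/(c + 2)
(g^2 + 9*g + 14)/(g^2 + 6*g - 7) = (g + 2)/(g - 1)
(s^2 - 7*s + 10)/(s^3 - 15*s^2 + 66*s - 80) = 1/(s - 8)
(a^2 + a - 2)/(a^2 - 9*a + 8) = (a + 2)/(a - 8)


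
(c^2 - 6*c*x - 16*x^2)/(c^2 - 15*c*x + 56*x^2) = (-c - 2*x)/(-c + 7*x)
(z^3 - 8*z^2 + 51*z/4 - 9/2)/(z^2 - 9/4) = (2*z^2 - 13*z + 6)/(2*z + 3)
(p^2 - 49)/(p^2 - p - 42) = (p + 7)/(p + 6)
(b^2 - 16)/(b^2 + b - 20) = (b + 4)/(b + 5)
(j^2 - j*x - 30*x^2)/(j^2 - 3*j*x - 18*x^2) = (j + 5*x)/(j + 3*x)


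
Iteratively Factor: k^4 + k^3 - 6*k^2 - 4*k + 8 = (k + 2)*(k^3 - k^2 - 4*k + 4) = (k - 2)*(k + 2)*(k^2 + k - 2) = (k - 2)*(k + 2)^2*(k - 1)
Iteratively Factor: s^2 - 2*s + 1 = (s - 1)*(s - 1)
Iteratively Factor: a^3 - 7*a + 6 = (a + 3)*(a^2 - 3*a + 2) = (a - 2)*(a + 3)*(a - 1)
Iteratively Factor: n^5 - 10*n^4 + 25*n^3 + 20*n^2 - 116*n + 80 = (n - 1)*(n^4 - 9*n^3 + 16*n^2 + 36*n - 80) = (n - 5)*(n - 1)*(n^3 - 4*n^2 - 4*n + 16) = (n - 5)*(n - 1)*(n + 2)*(n^2 - 6*n + 8) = (n - 5)*(n - 2)*(n - 1)*(n + 2)*(n - 4)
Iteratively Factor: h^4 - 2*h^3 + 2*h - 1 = (h - 1)*(h^3 - h^2 - h + 1) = (h - 1)^2*(h^2 - 1) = (h - 1)^2*(h + 1)*(h - 1)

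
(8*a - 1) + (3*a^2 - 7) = 3*a^2 + 8*a - 8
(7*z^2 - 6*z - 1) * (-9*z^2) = -63*z^4 + 54*z^3 + 9*z^2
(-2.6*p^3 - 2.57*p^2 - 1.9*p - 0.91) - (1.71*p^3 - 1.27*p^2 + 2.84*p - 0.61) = -4.31*p^3 - 1.3*p^2 - 4.74*p - 0.3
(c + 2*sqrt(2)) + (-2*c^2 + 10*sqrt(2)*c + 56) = -2*c^2 + c + 10*sqrt(2)*c + 2*sqrt(2) + 56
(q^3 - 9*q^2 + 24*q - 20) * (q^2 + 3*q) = q^5 - 6*q^4 - 3*q^3 + 52*q^2 - 60*q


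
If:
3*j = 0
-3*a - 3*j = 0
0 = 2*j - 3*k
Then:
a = 0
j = 0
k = 0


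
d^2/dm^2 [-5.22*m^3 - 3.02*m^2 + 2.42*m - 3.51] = -31.32*m - 6.04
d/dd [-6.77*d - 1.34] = -6.77000000000000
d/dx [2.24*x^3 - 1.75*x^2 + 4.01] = x*(6.72*x - 3.5)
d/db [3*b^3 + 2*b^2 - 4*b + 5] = 9*b^2 + 4*b - 4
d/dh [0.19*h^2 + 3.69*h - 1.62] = 0.38*h + 3.69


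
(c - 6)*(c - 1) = c^2 - 7*c + 6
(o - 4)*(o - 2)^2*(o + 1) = o^4 - 7*o^3 + 12*o^2 + 4*o - 16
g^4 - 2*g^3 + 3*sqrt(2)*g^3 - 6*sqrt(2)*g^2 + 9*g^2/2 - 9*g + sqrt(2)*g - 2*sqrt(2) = (g - 2)*(g + sqrt(2)/2)^2*(g + 2*sqrt(2))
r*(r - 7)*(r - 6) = r^3 - 13*r^2 + 42*r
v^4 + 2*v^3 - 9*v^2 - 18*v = v*(v - 3)*(v + 2)*(v + 3)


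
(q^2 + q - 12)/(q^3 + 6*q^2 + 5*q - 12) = (q - 3)/(q^2 + 2*q - 3)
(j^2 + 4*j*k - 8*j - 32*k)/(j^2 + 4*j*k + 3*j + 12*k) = (j - 8)/(j + 3)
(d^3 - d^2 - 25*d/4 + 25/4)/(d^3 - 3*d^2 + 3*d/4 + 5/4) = (2*d + 5)/(2*d + 1)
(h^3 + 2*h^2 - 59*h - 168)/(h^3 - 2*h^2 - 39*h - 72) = (h + 7)/(h + 3)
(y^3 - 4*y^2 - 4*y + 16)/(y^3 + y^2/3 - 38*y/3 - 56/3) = 3*(y - 2)/(3*y + 7)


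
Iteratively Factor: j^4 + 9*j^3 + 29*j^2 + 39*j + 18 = (j + 2)*(j^3 + 7*j^2 + 15*j + 9) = (j + 2)*(j + 3)*(j^2 + 4*j + 3) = (j + 1)*(j + 2)*(j + 3)*(j + 3)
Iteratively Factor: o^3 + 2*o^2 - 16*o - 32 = (o + 4)*(o^2 - 2*o - 8) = (o - 4)*(o + 4)*(o + 2)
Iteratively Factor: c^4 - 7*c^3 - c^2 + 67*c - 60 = (c - 5)*(c^3 - 2*c^2 - 11*c + 12) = (c - 5)*(c + 3)*(c^2 - 5*c + 4) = (c - 5)*(c - 1)*(c + 3)*(c - 4)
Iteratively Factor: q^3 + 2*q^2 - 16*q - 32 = (q + 2)*(q^2 - 16) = (q - 4)*(q + 2)*(q + 4)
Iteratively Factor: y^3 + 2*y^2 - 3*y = (y + 3)*(y^2 - y) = (y - 1)*(y + 3)*(y)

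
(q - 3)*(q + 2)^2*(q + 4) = q^4 + 5*q^3 - 4*q^2 - 44*q - 48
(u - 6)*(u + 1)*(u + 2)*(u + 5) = u^4 + 2*u^3 - 31*u^2 - 92*u - 60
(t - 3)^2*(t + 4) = t^3 - 2*t^2 - 15*t + 36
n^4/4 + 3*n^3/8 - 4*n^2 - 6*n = n*(n/4 + 1)*(n - 4)*(n + 3/2)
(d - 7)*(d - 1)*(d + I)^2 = d^4 - 8*d^3 + 2*I*d^3 + 6*d^2 - 16*I*d^2 + 8*d + 14*I*d - 7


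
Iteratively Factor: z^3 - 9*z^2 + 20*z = (z - 4)*(z^2 - 5*z) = z*(z - 4)*(z - 5)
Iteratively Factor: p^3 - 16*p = (p)*(p^2 - 16) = p*(p - 4)*(p + 4)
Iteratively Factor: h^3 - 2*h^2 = (h - 2)*(h^2) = h*(h - 2)*(h)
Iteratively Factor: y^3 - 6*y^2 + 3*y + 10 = (y - 5)*(y^2 - y - 2) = (y - 5)*(y - 2)*(y + 1)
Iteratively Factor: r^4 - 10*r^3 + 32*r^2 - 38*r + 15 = (r - 1)*(r^3 - 9*r^2 + 23*r - 15) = (r - 5)*(r - 1)*(r^2 - 4*r + 3) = (r - 5)*(r - 3)*(r - 1)*(r - 1)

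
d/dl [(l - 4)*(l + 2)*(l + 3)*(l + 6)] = 4*l^3 + 21*l^2 - 16*l - 108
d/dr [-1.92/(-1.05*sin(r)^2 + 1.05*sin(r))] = 0.90702947845805*(2.016 - 4.032*sin(r))*cos(r)/((sin(r) - 1)^2*sin(r)^2)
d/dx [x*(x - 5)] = 2*x - 5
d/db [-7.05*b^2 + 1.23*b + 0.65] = 1.23 - 14.1*b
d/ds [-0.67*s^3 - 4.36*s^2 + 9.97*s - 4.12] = -2.01*s^2 - 8.72*s + 9.97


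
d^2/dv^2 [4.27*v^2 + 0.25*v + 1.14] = 8.54000000000000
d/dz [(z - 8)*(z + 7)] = 2*z - 1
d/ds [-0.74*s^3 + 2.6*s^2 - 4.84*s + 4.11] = -2.22*s^2 + 5.2*s - 4.84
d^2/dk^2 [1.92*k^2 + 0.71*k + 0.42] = 3.84000000000000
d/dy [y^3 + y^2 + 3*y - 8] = 3*y^2 + 2*y + 3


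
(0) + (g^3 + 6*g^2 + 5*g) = g^3 + 6*g^2 + 5*g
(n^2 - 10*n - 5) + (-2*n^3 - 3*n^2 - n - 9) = -2*n^3 - 2*n^2 - 11*n - 14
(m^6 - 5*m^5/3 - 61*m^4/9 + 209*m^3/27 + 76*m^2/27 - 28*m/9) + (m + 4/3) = m^6 - 5*m^5/3 - 61*m^4/9 + 209*m^3/27 + 76*m^2/27 - 19*m/9 + 4/3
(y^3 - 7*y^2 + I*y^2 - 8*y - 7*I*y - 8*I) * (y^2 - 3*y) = y^5 - 10*y^4 + I*y^4 + 13*y^3 - 10*I*y^3 + 24*y^2 + 13*I*y^2 + 24*I*y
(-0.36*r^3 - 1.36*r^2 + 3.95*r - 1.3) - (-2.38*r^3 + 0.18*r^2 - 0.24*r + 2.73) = 2.02*r^3 - 1.54*r^2 + 4.19*r - 4.03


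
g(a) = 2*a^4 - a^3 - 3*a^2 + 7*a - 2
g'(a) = 8*a^3 - 3*a^2 - 6*a + 7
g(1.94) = 21.32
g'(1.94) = 42.48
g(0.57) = 1.04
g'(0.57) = 4.09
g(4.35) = 605.49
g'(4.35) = 582.64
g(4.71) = 844.20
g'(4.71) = 748.08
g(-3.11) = 164.39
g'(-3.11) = -244.00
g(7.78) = 6727.34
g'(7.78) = 3546.02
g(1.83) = 17.07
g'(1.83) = 35.00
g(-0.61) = -6.88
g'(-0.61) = 7.73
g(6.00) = 2308.00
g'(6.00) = 1591.00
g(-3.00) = 139.00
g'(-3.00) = -218.00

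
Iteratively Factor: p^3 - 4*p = (p)*(p^2 - 4) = p*(p - 2)*(p + 2)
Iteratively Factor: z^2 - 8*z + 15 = (z - 5)*(z - 3)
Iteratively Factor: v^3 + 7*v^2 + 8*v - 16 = (v + 4)*(v^2 + 3*v - 4) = (v + 4)^2*(v - 1)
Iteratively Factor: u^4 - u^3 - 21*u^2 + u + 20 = (u - 5)*(u^3 + 4*u^2 - u - 4) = (u - 5)*(u + 4)*(u^2 - 1) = (u - 5)*(u - 1)*(u + 4)*(u + 1)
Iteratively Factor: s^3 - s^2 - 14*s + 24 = (s - 3)*(s^2 + 2*s - 8) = (s - 3)*(s - 2)*(s + 4)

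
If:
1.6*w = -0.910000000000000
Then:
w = -0.57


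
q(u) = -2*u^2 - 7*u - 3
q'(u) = -4*u - 7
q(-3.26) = -1.44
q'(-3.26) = 6.04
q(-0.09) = -2.39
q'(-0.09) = -6.64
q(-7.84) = -71.05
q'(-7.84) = 24.36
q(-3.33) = -1.87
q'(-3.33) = 6.32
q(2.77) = -37.74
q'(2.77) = -18.08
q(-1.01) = 2.03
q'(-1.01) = -2.96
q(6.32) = -127.12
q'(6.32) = -32.28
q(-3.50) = -3.00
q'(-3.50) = 7.00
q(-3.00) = 0.00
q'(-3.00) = 5.00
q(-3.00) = 0.00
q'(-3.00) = 5.00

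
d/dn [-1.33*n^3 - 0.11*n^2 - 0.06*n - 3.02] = -3.99*n^2 - 0.22*n - 0.06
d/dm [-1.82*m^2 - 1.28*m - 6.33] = -3.64*m - 1.28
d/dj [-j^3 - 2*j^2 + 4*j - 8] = -3*j^2 - 4*j + 4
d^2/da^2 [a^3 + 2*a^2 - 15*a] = 6*a + 4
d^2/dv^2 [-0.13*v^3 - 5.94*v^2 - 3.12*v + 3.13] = -0.78*v - 11.88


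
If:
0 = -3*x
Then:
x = 0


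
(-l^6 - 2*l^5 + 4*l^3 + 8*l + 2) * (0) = 0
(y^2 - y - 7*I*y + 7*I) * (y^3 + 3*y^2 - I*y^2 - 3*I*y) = y^5 + 2*y^4 - 8*I*y^4 - 10*y^3 - 16*I*y^3 - 14*y^2 + 24*I*y^2 + 21*y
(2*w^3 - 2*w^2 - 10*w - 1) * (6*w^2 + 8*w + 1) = 12*w^5 + 4*w^4 - 74*w^3 - 88*w^2 - 18*w - 1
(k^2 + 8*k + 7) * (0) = 0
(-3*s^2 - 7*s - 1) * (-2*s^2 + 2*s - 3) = 6*s^4 + 8*s^3 - 3*s^2 + 19*s + 3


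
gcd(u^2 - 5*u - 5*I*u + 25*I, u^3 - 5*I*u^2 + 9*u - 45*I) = u - 5*I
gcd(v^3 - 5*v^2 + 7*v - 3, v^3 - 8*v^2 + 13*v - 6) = v^2 - 2*v + 1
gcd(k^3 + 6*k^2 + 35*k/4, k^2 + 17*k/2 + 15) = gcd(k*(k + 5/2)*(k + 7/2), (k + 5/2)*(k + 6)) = k + 5/2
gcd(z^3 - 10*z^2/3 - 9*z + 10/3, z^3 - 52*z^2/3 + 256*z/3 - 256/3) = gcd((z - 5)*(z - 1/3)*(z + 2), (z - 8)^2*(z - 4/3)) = 1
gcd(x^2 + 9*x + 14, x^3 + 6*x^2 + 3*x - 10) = x + 2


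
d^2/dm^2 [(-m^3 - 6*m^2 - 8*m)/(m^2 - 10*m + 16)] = 16*(-19*m^3 + 96*m^2 - 48*m - 352)/(m^6 - 30*m^5 + 348*m^4 - 1960*m^3 + 5568*m^2 - 7680*m + 4096)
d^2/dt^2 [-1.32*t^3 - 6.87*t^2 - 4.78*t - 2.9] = -7.92*t - 13.74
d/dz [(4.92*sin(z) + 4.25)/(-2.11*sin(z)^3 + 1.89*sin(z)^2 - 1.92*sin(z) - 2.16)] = (20.7624*sin(z)^3 + 17.6037*sin(z)^2 - 16.065*sin(z) - 2.4672)*cos(z)/(4.4521*sin(z)^6 - 7.9758*sin(z)^5 + 11.6745*sin(z)^4 + 1.8576*sin(z)^3 - 4.4784*sin(z)^2 + 8.2944*sin(z) + 4.6656)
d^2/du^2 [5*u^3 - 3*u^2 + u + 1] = 30*u - 6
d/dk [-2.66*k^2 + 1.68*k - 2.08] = 1.68 - 5.32*k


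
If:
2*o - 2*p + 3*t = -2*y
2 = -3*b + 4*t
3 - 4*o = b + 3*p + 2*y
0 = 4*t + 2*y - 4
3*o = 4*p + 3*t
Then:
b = -442/67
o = -238/67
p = 45/67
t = -298/67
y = 730/67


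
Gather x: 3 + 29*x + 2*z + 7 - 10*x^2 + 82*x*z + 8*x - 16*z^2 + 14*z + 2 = -10*x^2 + x*(82*z + 37) - 16*z^2 + 16*z + 12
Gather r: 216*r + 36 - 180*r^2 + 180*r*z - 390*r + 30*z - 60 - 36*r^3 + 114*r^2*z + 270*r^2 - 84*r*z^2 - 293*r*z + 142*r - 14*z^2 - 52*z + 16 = -36*r^3 + r^2*(114*z + 90) + r*(-84*z^2 - 113*z - 32) - 14*z^2 - 22*z - 8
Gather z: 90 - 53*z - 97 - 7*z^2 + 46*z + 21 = -7*z^2 - 7*z + 14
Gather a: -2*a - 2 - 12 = -2*a - 14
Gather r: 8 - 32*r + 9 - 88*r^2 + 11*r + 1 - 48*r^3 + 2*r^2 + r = -48*r^3 - 86*r^2 - 20*r + 18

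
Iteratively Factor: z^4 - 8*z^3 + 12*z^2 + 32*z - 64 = (z - 2)*(z^3 - 6*z^2 + 32) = (z - 2)*(z + 2)*(z^2 - 8*z + 16) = (z - 4)*(z - 2)*(z + 2)*(z - 4)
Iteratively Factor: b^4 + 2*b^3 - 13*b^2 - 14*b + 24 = (b + 2)*(b^3 - 13*b + 12) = (b - 3)*(b + 2)*(b^2 + 3*b - 4) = (b - 3)*(b + 2)*(b + 4)*(b - 1)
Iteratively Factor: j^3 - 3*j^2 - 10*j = (j - 5)*(j^2 + 2*j) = (j - 5)*(j + 2)*(j)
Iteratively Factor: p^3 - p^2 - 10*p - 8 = (p + 1)*(p^2 - 2*p - 8) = (p + 1)*(p + 2)*(p - 4)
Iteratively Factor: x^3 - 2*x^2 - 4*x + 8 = (x - 2)*(x^2 - 4) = (x - 2)*(x + 2)*(x - 2)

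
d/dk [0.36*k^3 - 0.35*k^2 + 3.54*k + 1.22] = 1.08*k^2 - 0.7*k + 3.54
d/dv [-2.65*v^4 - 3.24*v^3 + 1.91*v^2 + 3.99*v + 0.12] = -10.6*v^3 - 9.72*v^2 + 3.82*v + 3.99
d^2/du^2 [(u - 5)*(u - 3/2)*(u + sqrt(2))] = 6*u - 13 + 2*sqrt(2)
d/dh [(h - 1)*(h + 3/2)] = 2*h + 1/2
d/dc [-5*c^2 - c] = -10*c - 1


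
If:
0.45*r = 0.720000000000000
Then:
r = 1.60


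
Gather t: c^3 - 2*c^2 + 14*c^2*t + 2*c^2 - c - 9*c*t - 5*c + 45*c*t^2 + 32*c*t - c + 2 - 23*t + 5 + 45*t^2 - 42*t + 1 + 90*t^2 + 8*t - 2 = c^3 - 7*c + t^2*(45*c + 135) + t*(14*c^2 + 23*c - 57) + 6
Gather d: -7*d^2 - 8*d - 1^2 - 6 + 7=-7*d^2 - 8*d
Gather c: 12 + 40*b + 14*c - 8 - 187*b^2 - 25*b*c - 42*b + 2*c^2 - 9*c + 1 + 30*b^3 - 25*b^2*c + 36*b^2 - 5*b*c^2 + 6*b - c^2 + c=30*b^3 - 151*b^2 + 4*b + c^2*(1 - 5*b) + c*(-25*b^2 - 25*b + 6) + 5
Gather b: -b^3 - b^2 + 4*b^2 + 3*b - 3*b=-b^3 + 3*b^2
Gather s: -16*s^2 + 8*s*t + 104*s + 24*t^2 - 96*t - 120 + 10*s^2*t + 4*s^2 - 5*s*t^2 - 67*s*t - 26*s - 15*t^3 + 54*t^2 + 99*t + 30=s^2*(10*t - 12) + s*(-5*t^2 - 59*t + 78) - 15*t^3 + 78*t^2 + 3*t - 90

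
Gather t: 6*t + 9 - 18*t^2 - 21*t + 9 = -18*t^2 - 15*t + 18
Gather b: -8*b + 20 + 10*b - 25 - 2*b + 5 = 0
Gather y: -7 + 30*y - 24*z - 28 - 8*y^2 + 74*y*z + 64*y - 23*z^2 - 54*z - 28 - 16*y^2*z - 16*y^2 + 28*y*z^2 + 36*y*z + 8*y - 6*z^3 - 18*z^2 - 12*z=y^2*(-16*z - 24) + y*(28*z^2 + 110*z + 102) - 6*z^3 - 41*z^2 - 90*z - 63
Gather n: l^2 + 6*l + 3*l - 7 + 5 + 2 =l^2 + 9*l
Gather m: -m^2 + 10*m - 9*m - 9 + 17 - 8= -m^2 + m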